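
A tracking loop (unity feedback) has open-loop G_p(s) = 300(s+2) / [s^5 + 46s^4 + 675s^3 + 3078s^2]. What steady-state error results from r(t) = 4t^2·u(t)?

The denominator has no term below 3078s^2 — 2 poles at s=0, type 2.
K_a = lim_{s→0} s^2·G_p(s) = 300·2 / 3078 = 100/513.
r(t) = 4t^2 gives R(s) = 8/s^3.
e_ss = 8/K_a = 8/(100/513) = 41.04.

41.04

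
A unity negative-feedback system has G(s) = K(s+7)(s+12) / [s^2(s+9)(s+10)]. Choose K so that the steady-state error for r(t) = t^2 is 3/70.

50

The open loop has two poles at the origin → type 2 system.
K_a = lim_{s→0} s^2·G(s) = K·7·12 / (9·10) = (14/15)·K.
e_ss = 2/K_a = 3/70 ⇒ K_a = 140/3 ⇒ K = (140/3)/(14/15) = 50.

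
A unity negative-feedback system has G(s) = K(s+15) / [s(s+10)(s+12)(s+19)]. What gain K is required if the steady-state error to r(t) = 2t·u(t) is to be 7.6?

One free integrator in G(s): this is a type 1 system.
K_v = lim_{s→0} s·G(s) = K·15 / (10·12·19) = (1/152)·K.
e_ss = 2/K_v = 7.6 ⇒ K_v = 5/19 ⇒ K = (5/19)/(1/152) = 40.

40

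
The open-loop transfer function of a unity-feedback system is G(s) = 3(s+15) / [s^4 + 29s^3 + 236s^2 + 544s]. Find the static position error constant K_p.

K_p = lim_{s→0} G(s); with 1 pole at the origin the limit diverges, so K_p = ∞.

infinity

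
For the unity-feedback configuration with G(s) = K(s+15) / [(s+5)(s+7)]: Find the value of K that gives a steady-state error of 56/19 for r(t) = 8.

4

The open loop has no poles at the origin → type 0 system.
K_p = lim_{s→0} G(s) = K·15 / (5·7) = (3/7)·K.
e_ss = 8/(1 + K_p) = 56/19 ⇒ 1 + (3/7)·K = 19/7 ⇒ K = 4.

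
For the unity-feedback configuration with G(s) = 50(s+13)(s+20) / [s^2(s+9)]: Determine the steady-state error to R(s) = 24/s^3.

27/1625

G(s) has two factors of s in the denominator, so the system is type 2.
K_a = lim_{s→0} s^2·G(s) = 50·13·20 / (9) = 13000/9.
r(t) = 12t^2 gives R(s) = 24/s^3.
e_ss = 24/K_a = 24/(13000/9) = 27/1625.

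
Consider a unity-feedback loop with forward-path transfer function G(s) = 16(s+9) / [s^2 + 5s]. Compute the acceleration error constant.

The denominator has no term below 5s — 1 pole at s=0, type 1.
K_a = lim_{s→0} s^2·G(s) = 0 (the extra factor of s kills the finite limit).

0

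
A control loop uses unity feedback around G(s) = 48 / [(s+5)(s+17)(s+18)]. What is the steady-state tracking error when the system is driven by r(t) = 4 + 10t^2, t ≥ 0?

infinity

G(s) has no factors of s in the denominator, so the system is type 0. Taking each input component in turn:
  • 4: e_ss = 4/(1+K_p) with K_p=8/255 → 1020/263.
  • 10t^2: a type-0 system cannot track it, e_ss → ∞.
The unbounded component dominates.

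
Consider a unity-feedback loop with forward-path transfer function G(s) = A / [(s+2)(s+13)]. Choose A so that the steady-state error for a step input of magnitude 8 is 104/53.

The open loop has no poles at the origin → type 0 system.
K_p = lim_{s→0} G(s) = A / (2·13) = (1/26)·A.
e_ss = 8/(1 + K_p) = 104/53 ⇒ 1 + (1/26)·A = 53/13 ⇒ A = 80.

80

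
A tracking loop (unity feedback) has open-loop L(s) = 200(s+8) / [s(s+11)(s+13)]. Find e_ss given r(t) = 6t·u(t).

The open loop has one pole at the origin → type 1 system.
K_v = lim_{s→0} s·L(s) = 200·8 / (11·13) = 1600/143.
e_ss = 6/K_v = 6/(1600/143) = 429/800.

429/800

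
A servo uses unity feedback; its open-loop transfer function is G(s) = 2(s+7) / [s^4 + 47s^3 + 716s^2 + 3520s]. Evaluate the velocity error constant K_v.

The denominator has no term below 3520s — 1 pole at s=0, type 1.
K_v = lim_{s→0} s·G(s) = 2·7 / 3520 = 7/1760.

7/1760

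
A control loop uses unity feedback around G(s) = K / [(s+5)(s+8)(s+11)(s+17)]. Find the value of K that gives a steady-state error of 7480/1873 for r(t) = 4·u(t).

12

The open loop has no poles at the origin → type 0 system.
K_p = lim_{s→0} G(s) = K / (5·8·11·17) = (1/7480)·K.
e_ss = 4/(1 + K_p) = 7480/1873 ⇒ 1 + (1/7480)·K = 1873/1870 ⇒ K = 12.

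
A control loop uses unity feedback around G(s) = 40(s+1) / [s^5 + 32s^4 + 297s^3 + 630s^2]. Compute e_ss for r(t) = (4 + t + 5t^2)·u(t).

157.5

Factoring s^2 from the denominator leaves a polynomial with constant term 630, so the system is type 2. Treating each term separately:
  • 4: tracked with zero error.
  • t: tracked with zero error.
  • 5t^2: e_ss = 10/K_a with K_a=4/63 → 157.5.
Total e_ss = 157.5.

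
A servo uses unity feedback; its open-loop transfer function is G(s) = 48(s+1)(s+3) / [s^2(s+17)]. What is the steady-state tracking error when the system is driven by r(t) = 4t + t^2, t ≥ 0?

G(s) has two factors of s in the denominator, so the system is type 2. By superposition:
  • 4t: tracked with zero error.
  • t^2: e_ss = 2/K_a with K_a=144/17 → 17/72.
Total e_ss = 17/72.

17/72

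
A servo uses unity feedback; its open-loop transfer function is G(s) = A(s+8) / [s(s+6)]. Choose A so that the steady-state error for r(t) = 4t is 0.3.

10

One free integrator in G(s): this is a type 1 system.
K_v = lim_{s→0} s·G(s) = A·8 / (6) = (4/3)·A.
e_ss = 4/K_v = 0.3 ⇒ K_v = 40/3 ⇒ A = (40/3)/(4/3) = 10.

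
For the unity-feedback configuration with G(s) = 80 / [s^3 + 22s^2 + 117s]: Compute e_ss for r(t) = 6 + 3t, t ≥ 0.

The denominator has no term below 117s — 1 pole at s=0, type 1. By superposition:
  • 6: tracked with zero error.
  • 3t: e_ss = 3/K_v with K_v=80/117 → 4.3875.
Total e_ss = 4.3875.

4.3875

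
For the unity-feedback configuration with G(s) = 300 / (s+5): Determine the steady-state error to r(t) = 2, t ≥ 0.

The open loop has no poles at the origin → type 0 system.
K_p = lim_{s→0} G(s) = 300 / (5) = 60.
e_ss = 2/(1 + K_p) = 2/61.

2/61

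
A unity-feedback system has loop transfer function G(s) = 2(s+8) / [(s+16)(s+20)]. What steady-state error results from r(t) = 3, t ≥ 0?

20/7

No free integrators in G(s): this is a type 0 system.
K_p = lim_{s→0} G(s) = 2·8 / (16·20) = 0.05.
e_ss = 3/(1 + K_p) = 3/1.05 = 20/7.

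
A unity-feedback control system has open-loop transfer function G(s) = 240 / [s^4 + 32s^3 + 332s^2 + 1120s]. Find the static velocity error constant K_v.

3/14

Factoring s from the denominator leaves a polynomial with constant term 1120, so the system is type 1.
K_v = lim_{s→0} s·G(s) = 240 / 1120 = 3/14.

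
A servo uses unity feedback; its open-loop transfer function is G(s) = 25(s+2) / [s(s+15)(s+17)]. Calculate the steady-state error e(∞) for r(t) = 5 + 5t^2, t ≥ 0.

One free integrator in G(s): this is a type 1 system. Taking each input component in turn:
  • 5: tracked with zero error.
  • 5t^2: a type-1 system cannot track it, e_ss → ∞.
The unbounded component dominates.

infinity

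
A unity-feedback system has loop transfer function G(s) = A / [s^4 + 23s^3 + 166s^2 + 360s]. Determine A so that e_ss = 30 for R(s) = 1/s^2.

Lowest-order denominator term is 360s, so the open loop has 1 pole at the origin → type 1 system.
K_v = lim_{s→0} s·G(s) = A / 360 = (1/360)·A.
e_ss = 1/K_v = 30 ⇒ K_v = 1/30 ⇒ A = (1/30)/(1/360) = 12.

12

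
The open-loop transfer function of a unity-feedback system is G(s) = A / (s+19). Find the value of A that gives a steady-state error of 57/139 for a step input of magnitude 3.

120

G(s) has no factors of s in the denominator, so the system is type 0.
K_p = lim_{s→0} G(s) = A / (19) = (1/19)·A.
e_ss = 3/(1 + K_p) = 57/139 ⇒ 1 + (1/19)·A = 139/19 ⇒ A = 120.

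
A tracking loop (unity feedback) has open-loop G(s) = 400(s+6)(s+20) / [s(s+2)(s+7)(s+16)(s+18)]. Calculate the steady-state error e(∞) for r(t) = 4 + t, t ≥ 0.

0.084

The open loop has one pole at the origin → type 1 system. Taking each input component in turn:
  • 4: tracked with zero error.
  • t: e_ss = 1/K_v with K_v=250/21 → 0.084.
Total e_ss = 0.084.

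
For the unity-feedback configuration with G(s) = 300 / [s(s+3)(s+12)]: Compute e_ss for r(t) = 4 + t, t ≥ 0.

The open loop has one pole at the origin → type 1 system. By superposition:
  • 4: tracked with zero error.
  • t: e_ss = 1/K_v with K_v=25/3 → 0.12.
Total e_ss = 0.12.

0.12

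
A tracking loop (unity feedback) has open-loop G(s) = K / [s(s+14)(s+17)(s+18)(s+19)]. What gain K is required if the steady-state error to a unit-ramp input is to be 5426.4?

System type = 1 (one pole at s=0).
K_v = lim_{s→0} s·G(s) = K / (14·17·18·19) = (1/81396)·K.
e_ss = 1/K_v = 5426.4 ⇒ K_v = 5/27132 ⇒ K = (5/27132)/(1/81396) = 15.

15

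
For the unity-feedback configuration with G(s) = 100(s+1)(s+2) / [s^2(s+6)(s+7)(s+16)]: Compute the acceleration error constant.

25/84

The open loop has two poles at the origin → type 2 system.
K_a = lim_{s→0} s^2·G(s) = 100·1·2 / (6·7·16) = 25/84.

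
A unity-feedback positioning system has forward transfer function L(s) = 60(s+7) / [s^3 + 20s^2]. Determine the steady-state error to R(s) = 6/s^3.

2/7

The denominator has no term below 20s^2 — 2 poles at s=0, type 2.
K_a = lim_{s→0} s^2·L(s) = 60·7 / 20 = 21.
r(t) = 3t^2 gives R(s) = 6/s^3.
e_ss = 6/K_a = 6/21 = 2/7.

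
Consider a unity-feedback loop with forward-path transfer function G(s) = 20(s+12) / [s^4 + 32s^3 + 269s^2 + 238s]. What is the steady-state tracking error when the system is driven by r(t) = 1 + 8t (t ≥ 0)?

119/15

Lowest-order denominator term is 238s, so the open loop has 1 pole at the origin → type 1 system. Taking each input component in turn:
  • 1: tracked with zero error.
  • 8t: e_ss = 8/K_v with K_v=120/119 → 119/15.
Total e_ss = 119/15.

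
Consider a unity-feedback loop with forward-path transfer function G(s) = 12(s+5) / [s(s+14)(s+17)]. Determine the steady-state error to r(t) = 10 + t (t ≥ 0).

119/30

One free integrator in G(s): this is a type 1 system. Treating each term separately:
  • 10: tracked with zero error.
  • t: e_ss = 1/K_v with K_v=30/119 → 119/30.
Total e_ss = 119/30.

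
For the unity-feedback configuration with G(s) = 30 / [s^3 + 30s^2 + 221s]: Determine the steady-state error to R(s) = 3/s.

Lowest-order denominator term is 221s, so the open loop has 1 pole at the origin → type 1 system.
A type-1 system has K_p = ∞, so it tracks a step input with zero steady-state error.

0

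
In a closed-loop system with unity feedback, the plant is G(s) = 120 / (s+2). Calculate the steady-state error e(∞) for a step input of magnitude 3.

3/61

System type = 0 (no poles at s=0).
K_p = lim_{s→0} G(s) = 120 / (2) = 60.
e_ss = 3/(1 + K_p) = 3/61.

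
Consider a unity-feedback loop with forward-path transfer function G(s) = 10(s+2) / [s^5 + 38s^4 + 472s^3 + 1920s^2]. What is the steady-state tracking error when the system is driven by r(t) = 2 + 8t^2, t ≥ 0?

1536

Lowest-order denominator term is 1920s^2, so the open loop has 2 poles at the origin → type 2 system. By superposition:
  • 2: tracked with zero error.
  • 8t^2: e_ss = 16/K_a with K_a=1/96 → 1536.
Total e_ss = 1536.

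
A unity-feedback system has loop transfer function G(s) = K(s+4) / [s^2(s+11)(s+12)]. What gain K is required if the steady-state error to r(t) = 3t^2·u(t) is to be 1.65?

G(s) has two factors of s in the denominator, so the system is type 2.
K_a = lim_{s→0} s^2·G(s) = K·4 / (11·12) = (1/33)·K.
e_ss = 6/K_a = 1.65 ⇒ K_a = 40/11 ⇒ K = (40/11)/(1/33) = 120.

120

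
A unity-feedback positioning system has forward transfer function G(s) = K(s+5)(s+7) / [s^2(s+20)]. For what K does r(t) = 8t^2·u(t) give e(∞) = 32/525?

150

Two free integrators in G(s): this is a type 2 system.
K_a = lim_{s→0} s^2·G(s) = K·5·7 / (20) = 1.75·K.
e_ss = 16/K_a = 32/525 ⇒ K_a = 262.5 ⇒ K = 262.5/1.75 = 150.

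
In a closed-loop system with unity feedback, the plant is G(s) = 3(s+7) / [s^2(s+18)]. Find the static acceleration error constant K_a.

7/6

G(s) has two factors of s in the denominator, so the system is type 2.
K_a = lim_{s→0} s^2·G(s) = 3·7 / (18) = 7/6.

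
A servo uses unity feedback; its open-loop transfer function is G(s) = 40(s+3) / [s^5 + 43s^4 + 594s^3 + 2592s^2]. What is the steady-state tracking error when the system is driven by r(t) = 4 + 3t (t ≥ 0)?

Factoring s^2 from the denominator leaves a polynomial with constant term 2592, so the system is type 2. Treating each term separately:
  • 4: tracked with zero error.
  • 3t: tracked with zero error.
Total e_ss = 0.

0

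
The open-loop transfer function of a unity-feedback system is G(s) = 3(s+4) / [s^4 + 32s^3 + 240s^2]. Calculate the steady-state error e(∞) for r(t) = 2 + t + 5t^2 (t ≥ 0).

200

Factoring s^2 from the denominator leaves a polynomial with constant term 240, so the system is type 2. By superposition:
  • 2: tracked with zero error.
  • t: tracked with zero error.
  • 5t^2: e_ss = 10/K_a with K_a=0.05 → 200.
Total e_ss = 200.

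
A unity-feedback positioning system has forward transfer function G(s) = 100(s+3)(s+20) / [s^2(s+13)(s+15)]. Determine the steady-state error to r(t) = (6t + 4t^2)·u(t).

0.26

Two free integrators in G(s): this is a type 2 system. By superposition:
  • 6t: tracked with zero error.
  • 4t^2: e_ss = 8/K_a with K_a=400/13 → 0.26.
Total e_ss = 0.26.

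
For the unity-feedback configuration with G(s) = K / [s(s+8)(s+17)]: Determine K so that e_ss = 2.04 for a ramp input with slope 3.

G(s) has one factor of s in the denominator, so the system is type 1.
K_v = lim_{s→0} s·G(s) = K / (8·17) = (1/136)·K.
e_ss = 3/K_v = 2.04 ⇒ K_v = 25/17 ⇒ K = (25/17)/(1/136) = 200.

200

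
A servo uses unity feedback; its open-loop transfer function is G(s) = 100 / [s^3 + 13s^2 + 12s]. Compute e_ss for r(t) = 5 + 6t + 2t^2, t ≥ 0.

infinity

Lowest-order denominator term is 12s, so the open loop has 1 pole at the origin → type 1 system. Treating each term separately:
  • 5: tracked with zero error.
  • 6t: e_ss = 6/K_v with K_v=25/3 → 0.72.
  • 2t^2: a type-1 system cannot track it, e_ss → ∞.
The unbounded component dominates.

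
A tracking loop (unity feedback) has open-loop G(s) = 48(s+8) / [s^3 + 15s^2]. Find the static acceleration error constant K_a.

Lowest-order denominator term is 15s^2, so the open loop has 2 poles at the origin → type 2 system.
K_a = lim_{s→0} s^2·G(s) = 48·8 / 15 = 25.6.

25.6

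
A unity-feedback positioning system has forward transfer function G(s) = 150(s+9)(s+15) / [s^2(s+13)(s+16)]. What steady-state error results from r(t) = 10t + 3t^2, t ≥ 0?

208/3375

System type = 2 (two poles at s=0). Treating each term separately:
  • 10t: tracked with zero error.
  • 3t^2: e_ss = 6/K_a with K_a=10125/104 → 208/3375.
Total e_ss = 208/3375.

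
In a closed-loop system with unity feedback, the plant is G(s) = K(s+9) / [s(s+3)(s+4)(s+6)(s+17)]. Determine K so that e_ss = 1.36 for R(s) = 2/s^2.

200

G(s) has one factor of s in the denominator, so the system is type 1.
K_v = lim_{s→0} s·G(s) = K·9 / (3·4·6·17) = (1/136)·K.
e_ss = 2/K_v = 1.36 ⇒ K_v = 25/17 ⇒ K = (25/17)/(1/136) = 200.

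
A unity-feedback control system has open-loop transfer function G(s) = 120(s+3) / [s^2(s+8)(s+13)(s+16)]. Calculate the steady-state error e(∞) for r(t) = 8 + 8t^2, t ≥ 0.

3328/45

System type = 2 (two poles at s=0). Taking each input component in turn:
  • 8: tracked with zero error.
  • 8t^2: e_ss = 16/K_a with K_a=45/208 → 3328/45.
Total e_ss = 3328/45.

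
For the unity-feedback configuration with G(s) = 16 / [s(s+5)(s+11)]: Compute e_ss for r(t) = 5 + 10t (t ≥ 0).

The open loop has one pole at the origin → type 1 system. Taking each input component in turn:
  • 5: tracked with zero error.
  • 10t: e_ss = 10/K_v with K_v=16/55 → 34.375.
Total e_ss = 34.375.

34.375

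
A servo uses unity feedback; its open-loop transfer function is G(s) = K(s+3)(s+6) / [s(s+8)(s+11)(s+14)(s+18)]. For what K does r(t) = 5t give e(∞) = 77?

80

The open loop has one pole at the origin → type 1 system.
K_v = lim_{s→0} s·G(s) = K·3·6 / (8·11·14·18) = (1/1232)·K.
e_ss = 5/K_v = 77 ⇒ K_v = 5/77 ⇒ K = (5/77)/(1/1232) = 80.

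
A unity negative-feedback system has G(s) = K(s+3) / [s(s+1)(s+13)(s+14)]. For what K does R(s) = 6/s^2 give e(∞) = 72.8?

5

The open loop has one pole at the origin → type 1 system.
K_v = lim_{s→0} s·G(s) = K·3 / (1·13·14) = (3/182)·K.
e_ss = 6/K_v = 72.8 ⇒ K_v = 15/182 ⇒ K = (15/182)/(3/182) = 5.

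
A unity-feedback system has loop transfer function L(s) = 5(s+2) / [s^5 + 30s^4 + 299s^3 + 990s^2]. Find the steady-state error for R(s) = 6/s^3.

594

Lowest-order denominator term is 990s^2, so the open loop has 2 poles at the origin → type 2 system.
K_a = lim_{s→0} s^2·L(s) = 5·2 / 990 = 1/99.
r(t) = 3t^2 gives R(s) = 6/s^3.
e_ss = 6/K_a = 6/(1/99) = 594.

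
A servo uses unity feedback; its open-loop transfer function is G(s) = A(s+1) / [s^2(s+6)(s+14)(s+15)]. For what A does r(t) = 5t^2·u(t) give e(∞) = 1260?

10

System type = 2 (two poles at s=0).
K_a = lim_{s→0} s^2·G(s) = A·1 / (6·14·15) = (1/1260)·A.
e_ss = 10/K_a = 1260 ⇒ K_a = 1/126 ⇒ A = (1/126)/(1/1260) = 10.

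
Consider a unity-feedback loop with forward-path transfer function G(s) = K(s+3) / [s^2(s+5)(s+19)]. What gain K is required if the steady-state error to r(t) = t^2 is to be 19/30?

G(s) has two factors of s in the denominator, so the system is type 2.
K_a = lim_{s→0} s^2·G(s) = K·3 / (5·19) = (3/95)·K.
e_ss = 2/K_a = 19/30 ⇒ K_a = 60/19 ⇒ K = (60/19)/(3/95) = 100.

100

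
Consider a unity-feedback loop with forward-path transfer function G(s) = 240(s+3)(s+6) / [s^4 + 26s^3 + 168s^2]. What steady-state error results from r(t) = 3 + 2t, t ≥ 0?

0

Lowest-order denominator term is 168s^2, so the open loop has 2 poles at the origin → type 2 system. By superposition:
  • 3: tracked with zero error.
  • 2t: tracked with zero error.
Total e_ss = 0.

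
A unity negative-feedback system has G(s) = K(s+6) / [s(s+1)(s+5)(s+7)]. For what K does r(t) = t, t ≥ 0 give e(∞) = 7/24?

G(s) has one factor of s in the denominator, so the system is type 1.
K_v = lim_{s→0} s·G(s) = K·6 / (1·5·7) = (6/35)·K.
e_ss = 1/K_v = 7/24 ⇒ K_v = 24/7 ⇒ K = (24/7)/(6/35) = 20.

20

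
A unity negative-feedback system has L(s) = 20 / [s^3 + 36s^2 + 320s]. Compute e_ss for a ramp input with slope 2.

Lowest-order denominator term is 320s, so the open loop has 1 pole at the origin → type 1 system.
K_v = lim_{s→0} s·L(s) = 20 / 320 = 0.0625.
e_ss = 2/K_v = 2/0.0625 = 32.

32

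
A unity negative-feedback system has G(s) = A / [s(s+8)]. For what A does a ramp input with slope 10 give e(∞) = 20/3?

12

G(s) has one factor of s in the denominator, so the system is type 1.
K_v = lim_{s→0} s·G(s) = A / (8) = 0.125·A.
e_ss = 10/K_v = 20/3 ⇒ K_v = 1.5 ⇒ A = 1.5/0.125 = 12.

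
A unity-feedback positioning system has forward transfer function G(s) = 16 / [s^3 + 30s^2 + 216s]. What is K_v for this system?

The denominator has no term below 216s — 1 pole at s=0, type 1.
K_v = lim_{s→0} s·G(s) = 16 / 216 = 2/27.

2/27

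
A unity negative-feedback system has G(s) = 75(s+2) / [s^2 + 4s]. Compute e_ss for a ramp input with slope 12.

Factoring s from the denominator leaves a polynomial with constant term 4, so the system is type 1.
K_v = lim_{s→0} s·G(s) = 75·2 / 4 = 37.5.
e_ss = 12/K_v = 12/37.5 = 0.32.

0.32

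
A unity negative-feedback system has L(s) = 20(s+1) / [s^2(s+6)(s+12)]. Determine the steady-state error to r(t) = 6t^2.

43.2

L(s) has two factors of s in the denominator, so the system is type 2.
K_a = lim_{s→0} s^2·L(s) = 20·1 / (6·12) = 5/18.
r(t) = 6t^2 gives R(s) = 12/s^3.
e_ss = 12/K_a = 12/(5/18) = 43.2.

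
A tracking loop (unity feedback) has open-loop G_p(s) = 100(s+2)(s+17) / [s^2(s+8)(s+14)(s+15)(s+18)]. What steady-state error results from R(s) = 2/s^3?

Two free integrators in G_p(s): this is a type 2 system.
K_a = lim_{s→0} s^2·G_p(s) = 100·2·17 / (8·14·15·18) = 85/756.
r(t) = t^2 gives R(s) = 2/s^3.
e_ss = 2/K_a = 2/(85/756) = 1512/85.

1512/85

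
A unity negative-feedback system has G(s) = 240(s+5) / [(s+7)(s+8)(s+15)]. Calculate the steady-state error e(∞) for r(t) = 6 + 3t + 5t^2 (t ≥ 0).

No free integrators in G(s): this is a type 0 system. Taking each input component in turn:
  • 6: e_ss = 6/(1+K_p) with K_p=10/7 → 42/17.
  • 3t: a type-0 system cannot track it, e_ss → ∞.
  • 5t^2: a type-0 system cannot track it, e_ss → ∞.
The unbounded component dominates.

infinity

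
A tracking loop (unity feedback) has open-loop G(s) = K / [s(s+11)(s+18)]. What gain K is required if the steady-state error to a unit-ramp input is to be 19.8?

System type = 1 (one pole at s=0).
K_v = lim_{s→0} s·G(s) = K / (11·18) = (1/198)·K.
e_ss = 1/K_v = 19.8 ⇒ K_v = 5/99 ⇒ K = (5/99)/(1/198) = 10.

10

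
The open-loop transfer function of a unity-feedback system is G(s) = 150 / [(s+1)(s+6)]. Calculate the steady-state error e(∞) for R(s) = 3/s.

The open loop has no poles at the origin → type 0 system.
K_p = lim_{s→0} G(s) = 150 / (1·6) = 25.
e_ss = 3/(1 + K_p) = 3/26.

3/26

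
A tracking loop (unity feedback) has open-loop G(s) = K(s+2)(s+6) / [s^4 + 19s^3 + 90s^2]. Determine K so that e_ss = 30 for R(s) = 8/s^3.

2

Lowest-order denominator term is 90s^2, so the open loop has 2 poles at the origin → type 2 system.
K_a = lim_{s→0} s^2·G(s) = K·2·6 / 90 = (2/15)·K.
e_ss = 8/K_a = 30 ⇒ K_a = 4/15 ⇒ K = (4/15)/(2/15) = 2.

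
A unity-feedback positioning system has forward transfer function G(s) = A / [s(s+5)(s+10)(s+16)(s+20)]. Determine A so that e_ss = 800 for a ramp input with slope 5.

One free integrator in G(s): this is a type 1 system.
K_v = lim_{s→0} s·G(s) = A / (5·10·16·20) = (1/16000)·A.
e_ss = 5/K_v = 800 ⇒ K_v = 1/160 ⇒ A = (1/160)/(1/16000) = 100.

100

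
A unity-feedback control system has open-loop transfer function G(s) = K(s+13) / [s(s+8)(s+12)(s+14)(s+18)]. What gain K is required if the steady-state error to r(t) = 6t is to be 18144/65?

The open loop has one pole at the origin → type 1 system.
K_v = lim_{s→0} s·G(s) = K·13 / (8·12·14·18) = (13/24192)·K.
e_ss = 6/K_v = 18144/65 ⇒ K_v = 65/3024 ⇒ K = (65/3024)/(13/24192) = 40.

40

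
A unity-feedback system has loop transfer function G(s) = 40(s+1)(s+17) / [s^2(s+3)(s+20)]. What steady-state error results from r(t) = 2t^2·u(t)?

6/17

System type = 2 (two poles at s=0).
K_a = lim_{s→0} s^2·G(s) = 40·1·17 / (3·20) = 34/3.
r(t) = 2t^2 gives R(s) = 4/s^3.
e_ss = 4/K_a = 4/(34/3) = 6/17.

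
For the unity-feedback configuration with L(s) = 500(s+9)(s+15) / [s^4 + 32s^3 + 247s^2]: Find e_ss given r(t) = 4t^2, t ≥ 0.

The denominator has no term below 247s^2 — 2 poles at s=0, type 2.
K_a = lim_{s→0} s^2·L(s) = 500·9·15 / 247 = 67500/247.
r(t) = 4t^2 gives R(s) = 8/s^3.
e_ss = 8/K_a = 8/(67500/247) = 494/16875.

494/16875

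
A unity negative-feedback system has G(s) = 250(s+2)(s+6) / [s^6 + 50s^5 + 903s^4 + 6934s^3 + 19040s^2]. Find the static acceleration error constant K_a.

75/476

Lowest-order denominator term is 19040s^2, so the open loop has 2 poles at the origin → type 2 system.
K_a = lim_{s→0} s^2·G(s) = 250·2·6 / 19040 = 75/476.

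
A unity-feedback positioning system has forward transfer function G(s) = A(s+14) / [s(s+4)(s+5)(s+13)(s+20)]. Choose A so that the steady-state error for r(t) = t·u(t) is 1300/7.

The open loop has one pole at the origin → type 1 system.
K_v = lim_{s→0} s·G(s) = A·14 / (4·5·13·20) = (7/2600)·A.
e_ss = 1/K_v = 1300/7 ⇒ K_v = 7/1300 ⇒ A = (7/1300)/(7/2600) = 2.

2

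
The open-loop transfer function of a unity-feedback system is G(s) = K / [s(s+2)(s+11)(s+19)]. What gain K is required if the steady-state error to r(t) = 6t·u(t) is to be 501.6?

5

One free integrator in G(s): this is a type 1 system.
K_v = lim_{s→0} s·G(s) = K / (2·11·19) = (1/418)·K.
e_ss = 6/K_v = 501.6 ⇒ K_v = 5/418 ⇒ K = (5/418)/(1/418) = 5.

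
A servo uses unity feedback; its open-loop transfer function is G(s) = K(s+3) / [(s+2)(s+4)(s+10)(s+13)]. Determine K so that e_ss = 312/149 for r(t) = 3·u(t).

150

The open loop has no poles at the origin → type 0 system.
K_p = lim_{s→0} G(s) = K·3 / (2·4·10·13) = (3/1040)·K.
e_ss = 3/(1 + K_p) = 312/149 ⇒ 1 + (3/1040)·K = 149/104 ⇒ K = 150.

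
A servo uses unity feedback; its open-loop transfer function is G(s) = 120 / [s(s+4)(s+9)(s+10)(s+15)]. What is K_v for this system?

1/45

The open loop has one pole at the origin → type 1 system.
K_v = lim_{s→0} s·G(s) = 120 / (4·9·10·15) = 1/45.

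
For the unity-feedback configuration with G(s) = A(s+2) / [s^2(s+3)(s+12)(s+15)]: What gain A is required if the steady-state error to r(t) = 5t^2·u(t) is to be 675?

4

The open loop has two poles at the origin → type 2 system.
K_a = lim_{s→0} s^2·G(s) = A·2 / (3·12·15) = (1/270)·A.
e_ss = 10/K_a = 675 ⇒ K_a = 2/135 ⇒ A = (2/135)/(1/270) = 4.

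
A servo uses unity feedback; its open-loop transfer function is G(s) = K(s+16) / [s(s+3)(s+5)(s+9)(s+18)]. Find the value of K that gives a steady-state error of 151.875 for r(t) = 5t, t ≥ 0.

5

The open loop has one pole at the origin → type 1 system.
K_v = lim_{s→0} s·G(s) = K·16 / (3·5·9·18) = (8/1215)·K.
e_ss = 5/K_v = 151.875 ⇒ K_v = 8/243 ⇒ K = (8/243)/(8/1215) = 5.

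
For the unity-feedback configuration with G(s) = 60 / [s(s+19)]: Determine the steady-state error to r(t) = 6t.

1.9

The open loop has one pole at the origin → type 1 system.
K_v = lim_{s→0} s·G(s) = 60 / (19) = 60/19.
e_ss = 6/K_v = 6/(60/19) = 1.9.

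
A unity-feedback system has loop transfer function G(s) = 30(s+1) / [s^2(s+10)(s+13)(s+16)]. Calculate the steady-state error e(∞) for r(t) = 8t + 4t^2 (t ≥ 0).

1664/3

System type = 2 (two poles at s=0). By superposition:
  • 8t: tracked with zero error.
  • 4t^2: e_ss = 8/K_a with K_a=3/208 → 1664/3.
Total e_ss = 1664/3.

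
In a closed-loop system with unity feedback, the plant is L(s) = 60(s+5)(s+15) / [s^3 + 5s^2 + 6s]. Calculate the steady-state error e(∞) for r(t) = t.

1/750

Lowest-order denominator term is 6s, so the open loop has 1 pole at the origin → type 1 system.
K_v = lim_{s→0} s·L(s) = 60·5·15 / 6 = 750.
e_ss = 1/K_v = 1/750.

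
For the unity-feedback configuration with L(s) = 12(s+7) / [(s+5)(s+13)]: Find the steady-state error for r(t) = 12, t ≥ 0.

The open loop has no poles at the origin → type 0 system.
K_p = lim_{s→0} L(s) = 12·7 / (5·13) = 84/65.
e_ss = 12/(1 + K_p) = 12/(149/65) = 780/149.

780/149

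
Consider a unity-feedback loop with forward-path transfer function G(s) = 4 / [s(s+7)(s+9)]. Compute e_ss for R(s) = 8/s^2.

126

One free integrator in G(s): this is a type 1 system.
K_v = lim_{s→0} s·G(s) = 4 / (7·9) = 4/63.
e_ss = 8/K_v = 8/(4/63) = 126.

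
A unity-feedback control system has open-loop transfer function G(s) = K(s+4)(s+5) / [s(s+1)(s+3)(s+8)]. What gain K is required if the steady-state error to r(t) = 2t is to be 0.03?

80

One free integrator in G(s): this is a type 1 system.
K_v = lim_{s→0} s·G(s) = K·4·5 / (1·3·8) = (5/6)·K.
e_ss = 2/K_v = 0.03 ⇒ K_v = 200/3 ⇒ K = (200/3)/(5/6) = 80.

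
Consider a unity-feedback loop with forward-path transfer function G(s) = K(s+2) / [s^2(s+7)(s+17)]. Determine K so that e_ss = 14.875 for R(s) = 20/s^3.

80

System type = 2 (two poles at s=0).
K_a = lim_{s→0} s^2·G(s) = K·2 / (7·17) = (2/119)·K.
e_ss = 20/K_a = 14.875 ⇒ K_a = 160/119 ⇒ K = (160/119)/(2/119) = 80.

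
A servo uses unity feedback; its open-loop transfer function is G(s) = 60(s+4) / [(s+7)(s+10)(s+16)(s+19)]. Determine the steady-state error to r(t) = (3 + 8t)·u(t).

infinity

The open loop has no poles at the origin → type 0 system. Treating each term separately:
  • 3: e_ss = 3/(1+K_p) with K_p=3/266 → 798/269.
  • 8t: a type-0 system cannot track it, e_ss → ∞.
The unbounded component dominates.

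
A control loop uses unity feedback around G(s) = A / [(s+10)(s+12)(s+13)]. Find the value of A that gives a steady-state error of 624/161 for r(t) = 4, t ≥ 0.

50

G(s) has no factors of s in the denominator, so the system is type 0.
K_p = lim_{s→0} G(s) = A / (10·12·13) = (1/1560)·A.
e_ss = 4/(1 + K_p) = 624/161 ⇒ 1 + (1/1560)·A = 161/156 ⇒ A = 50.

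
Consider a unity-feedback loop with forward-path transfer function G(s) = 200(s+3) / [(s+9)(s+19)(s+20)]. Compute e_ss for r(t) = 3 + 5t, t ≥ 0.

The open loop has no poles at the origin → type 0 system. Treating each term separately:
  • 3: e_ss = 3/(1+K_p) with K_p=10/57 → 171/67.
  • 5t: a type-0 system cannot track it, e_ss → ∞.
The unbounded component dominates.

infinity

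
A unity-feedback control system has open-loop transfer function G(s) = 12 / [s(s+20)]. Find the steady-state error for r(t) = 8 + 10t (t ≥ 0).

G(s) has one factor of s in the denominator, so the system is type 1. By superposition:
  • 8: tracked with zero error.
  • 10t: e_ss = 10/K_v with K_v=0.6 → 50/3.
Total e_ss = 50/3.

50/3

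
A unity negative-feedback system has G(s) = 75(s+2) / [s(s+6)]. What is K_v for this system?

The open loop has one pole at the origin → type 1 system.
K_v = lim_{s→0} s·G(s) = 75·2 / (6) = 25.

25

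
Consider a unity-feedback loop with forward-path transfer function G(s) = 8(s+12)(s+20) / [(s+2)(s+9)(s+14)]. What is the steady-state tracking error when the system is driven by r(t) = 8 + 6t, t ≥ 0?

infinity

System type = 0 (no poles at s=0). Taking each input component in turn:
  • 8: e_ss = 8/(1+K_p) with K_p=160/21 → 168/181.
  • 6t: a type-0 system cannot track it, e_ss → ∞.
The unbounded component dominates.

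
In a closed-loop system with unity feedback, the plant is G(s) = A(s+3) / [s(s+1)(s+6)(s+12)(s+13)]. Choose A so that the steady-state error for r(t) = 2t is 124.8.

5

G(s) has one factor of s in the denominator, so the system is type 1.
K_v = lim_{s→0} s·G(s) = A·3 / (1·6·12·13) = (1/312)·A.
e_ss = 2/K_v = 124.8 ⇒ K_v = 5/312 ⇒ A = (5/312)/(1/312) = 5.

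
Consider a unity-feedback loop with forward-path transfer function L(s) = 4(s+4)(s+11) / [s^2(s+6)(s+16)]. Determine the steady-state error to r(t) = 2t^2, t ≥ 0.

L(s) has two factors of s in the denominator, so the system is type 2.
K_a = lim_{s→0} s^2·L(s) = 4·4·11 / (6·16) = 11/6.
r(t) = 2t^2 gives R(s) = 4/s^3.
e_ss = 4/K_a = 4/(11/6) = 24/11.

24/11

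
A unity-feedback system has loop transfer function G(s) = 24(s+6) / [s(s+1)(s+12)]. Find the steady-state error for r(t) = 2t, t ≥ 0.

1/6

The open loop has one pole at the origin → type 1 system.
K_v = lim_{s→0} s·G(s) = 24·6 / (1·12) = 12.
e_ss = 2/K_v = 2/12 = 1/6.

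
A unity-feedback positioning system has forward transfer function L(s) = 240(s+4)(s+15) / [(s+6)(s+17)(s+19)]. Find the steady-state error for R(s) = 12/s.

System type = 0 (no poles at s=0).
K_p = lim_{s→0} L(s) = 240·4·15 / (6·17·19) = 2400/323.
e_ss = 12/(1 + K_p) = 12/(2723/323) = 3876/2723.

3876/2723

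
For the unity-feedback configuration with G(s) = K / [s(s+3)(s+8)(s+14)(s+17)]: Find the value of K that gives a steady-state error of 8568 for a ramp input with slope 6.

4

System type = 1 (one pole at s=0).
K_v = lim_{s→0} s·G(s) = K / (3·8·14·17) = (1/5712)·K.
e_ss = 6/K_v = 8568 ⇒ K_v = 1/1428 ⇒ K = (1/1428)/(1/5712) = 4.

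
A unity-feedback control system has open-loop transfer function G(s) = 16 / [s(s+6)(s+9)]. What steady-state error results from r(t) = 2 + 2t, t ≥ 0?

G(s) has one factor of s in the denominator, so the system is type 1. By superposition:
  • 2: tracked with zero error.
  • 2t: e_ss = 2/K_v with K_v=8/27 → 6.75.
Total e_ss = 6.75.

6.75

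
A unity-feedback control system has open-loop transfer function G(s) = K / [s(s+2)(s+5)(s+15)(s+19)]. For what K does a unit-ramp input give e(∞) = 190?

G(s) has one factor of s in the denominator, so the system is type 1.
K_v = lim_{s→0} s·G(s) = K / (2·5·15·19) = (1/2850)·K.
e_ss = 1/K_v = 190 ⇒ K_v = 1/190 ⇒ K = (1/190)/(1/2850) = 15.

15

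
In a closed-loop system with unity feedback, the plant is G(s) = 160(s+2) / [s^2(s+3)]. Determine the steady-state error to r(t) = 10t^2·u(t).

0.1875

Two free integrators in G(s): this is a type 2 system.
K_a = lim_{s→0} s^2·G(s) = 160·2 / (3) = 320/3.
r(t) = 10t^2 gives R(s) = 20/s^3.
e_ss = 20/K_a = 20/(320/3) = 0.1875.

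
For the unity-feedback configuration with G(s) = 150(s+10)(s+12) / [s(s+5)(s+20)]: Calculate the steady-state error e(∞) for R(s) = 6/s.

System type = 1 (one pole at s=0).
K_p = ∞ for a type-1 system; e_ss to a step is zero.

0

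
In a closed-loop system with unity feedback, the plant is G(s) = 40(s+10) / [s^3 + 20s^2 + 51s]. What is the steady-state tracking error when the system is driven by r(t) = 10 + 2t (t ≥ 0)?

0.255

Lowest-order denominator term is 51s, so the open loop has 1 pole at the origin → type 1 system. Taking each input component in turn:
  • 10: tracked with zero error.
  • 2t: e_ss = 2/K_v with K_v=400/51 → 0.255.
Total e_ss = 0.255.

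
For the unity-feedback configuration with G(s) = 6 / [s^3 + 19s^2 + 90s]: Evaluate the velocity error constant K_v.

1/15

The denominator has no term below 90s — 1 pole at s=0, type 1.
K_v = lim_{s→0} s·G(s) = 6 / 90 = 1/15.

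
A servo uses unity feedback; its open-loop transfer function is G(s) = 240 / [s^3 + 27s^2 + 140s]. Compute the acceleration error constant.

Factoring s from the denominator leaves a polynomial with constant term 140, so the system is type 1.
K_a = lim_{s→0} s^2·G(s) = 0 (the extra factor of s kills the finite limit).

0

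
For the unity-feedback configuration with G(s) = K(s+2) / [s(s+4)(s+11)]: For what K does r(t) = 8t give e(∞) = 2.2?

The open loop has one pole at the origin → type 1 system.
K_v = lim_{s→0} s·G(s) = K·2 / (4·11) = (1/22)·K.
e_ss = 8/K_v = 2.2 ⇒ K_v = 40/11 ⇒ K = (40/11)/(1/22) = 80.

80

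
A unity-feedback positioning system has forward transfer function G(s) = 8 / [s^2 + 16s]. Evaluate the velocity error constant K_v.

The denominator has no term below 16s — 1 pole at s=0, type 1.
K_v = lim_{s→0} s·G(s) = 8 / 16 = 0.5.

0.5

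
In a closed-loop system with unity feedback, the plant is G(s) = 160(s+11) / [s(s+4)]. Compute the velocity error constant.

440

One free integrator in G(s): this is a type 1 system.
K_v = lim_{s→0} s·G(s) = 160·11 / (4) = 440.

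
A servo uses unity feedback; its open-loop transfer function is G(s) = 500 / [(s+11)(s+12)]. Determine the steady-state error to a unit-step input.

The open loop has no poles at the origin → type 0 system.
K_p = lim_{s→0} G(s) = 500 / (11·12) = 125/33.
e_ss = 1/(1 + K_p) = 1/(158/33) = 33/158.

33/158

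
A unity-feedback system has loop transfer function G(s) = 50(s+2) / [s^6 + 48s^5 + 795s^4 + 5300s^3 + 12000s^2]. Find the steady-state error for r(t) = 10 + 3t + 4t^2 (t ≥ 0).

The denominator has no term below 12000s^2 — 2 poles at s=0, type 2. Taking each input component in turn:
  • 10: tracked with zero error.
  • 3t: tracked with zero error.
  • 4t^2: e_ss = 8/K_a with K_a=1/120 → 960.
Total e_ss = 960.

960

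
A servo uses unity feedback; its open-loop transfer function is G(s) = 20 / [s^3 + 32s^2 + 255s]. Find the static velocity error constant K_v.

4/51

Factoring s from the denominator leaves a polynomial with constant term 255, so the system is type 1.
K_v = lim_{s→0} s·G(s) = 20 / 255 = 4/51.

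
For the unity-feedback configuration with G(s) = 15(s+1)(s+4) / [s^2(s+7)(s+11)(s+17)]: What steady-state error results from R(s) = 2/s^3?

System type = 2 (two poles at s=0).
K_a = lim_{s→0} s^2·G(s) = 15·1·4 / (7·11·17) = 60/1309.
r(t) = t^2 gives R(s) = 2/s^3.
e_ss = 2/K_a = 2/(60/1309) = 1309/30.

1309/30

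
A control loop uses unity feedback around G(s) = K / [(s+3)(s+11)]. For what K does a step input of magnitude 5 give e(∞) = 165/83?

50

The open loop has no poles at the origin → type 0 system.
K_p = lim_{s→0} G(s) = K / (3·11) = (1/33)·K.
e_ss = 5/(1 + K_p) = 165/83 ⇒ 1 + (1/33)·K = 83/33 ⇒ K = 50.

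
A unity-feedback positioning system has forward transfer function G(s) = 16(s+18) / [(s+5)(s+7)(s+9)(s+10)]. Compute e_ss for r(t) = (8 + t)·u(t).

No free integrators in G(s): this is a type 0 system. By superposition:
  • 8: e_ss = 8/(1+K_p) with K_p=16/175 → 1400/191.
  • t: a type-0 system cannot track it, e_ss → ∞.
The unbounded component dominates.

infinity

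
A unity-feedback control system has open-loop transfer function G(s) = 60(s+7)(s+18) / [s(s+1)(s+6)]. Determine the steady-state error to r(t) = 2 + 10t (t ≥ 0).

One free integrator in G(s): this is a type 1 system. Taking each input component in turn:
  • 2: tracked with zero error.
  • 10t: e_ss = 10/K_v with K_v=1260 → 1/126.
Total e_ss = 1/126.

1/126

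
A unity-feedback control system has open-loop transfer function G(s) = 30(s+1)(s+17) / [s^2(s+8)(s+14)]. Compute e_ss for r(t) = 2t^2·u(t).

224/255

Two free integrators in G(s): this is a type 2 system.
K_a = lim_{s→0} s^2·G(s) = 30·1·17 / (8·14) = 255/56.
r(t) = 2t^2 gives R(s) = 4/s^3.
e_ss = 4/K_a = 4/(255/56) = 224/255.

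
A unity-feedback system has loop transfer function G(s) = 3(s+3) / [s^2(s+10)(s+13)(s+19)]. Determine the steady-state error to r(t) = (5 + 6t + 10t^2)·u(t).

49400/9

The open loop has two poles at the origin → type 2 system. By superposition:
  • 5: tracked with zero error.
  • 6t: tracked with zero error.
  • 10t^2: e_ss = 20/K_a with K_a=9/2470 → 49400/9.
Total e_ss = 49400/9.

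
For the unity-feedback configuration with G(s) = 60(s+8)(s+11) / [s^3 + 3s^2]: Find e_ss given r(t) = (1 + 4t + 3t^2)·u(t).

3/880

Factoring s^2 from the denominator leaves a polynomial with constant term 3, so the system is type 2. By superposition:
  • 1: tracked with zero error.
  • 4t: tracked with zero error.
  • 3t^2: e_ss = 6/K_a with K_a=1760 → 3/880.
Total e_ss = 3/880.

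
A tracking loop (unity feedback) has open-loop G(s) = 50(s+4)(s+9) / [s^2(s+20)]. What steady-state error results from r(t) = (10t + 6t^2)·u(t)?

2/15

G(s) has two factors of s in the denominator, so the system is type 2. Treating each term separately:
  • 10t: tracked with zero error.
  • 6t^2: e_ss = 12/K_a with K_a=90 → 2/15.
Total e_ss = 2/15.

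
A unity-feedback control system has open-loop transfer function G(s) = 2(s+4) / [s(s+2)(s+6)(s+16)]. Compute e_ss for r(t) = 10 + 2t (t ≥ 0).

48

The open loop has one pole at the origin → type 1 system. Treating each term separately:
  • 10: tracked with zero error.
  • 2t: e_ss = 2/K_v with K_v=1/24 → 48.
Total e_ss = 48.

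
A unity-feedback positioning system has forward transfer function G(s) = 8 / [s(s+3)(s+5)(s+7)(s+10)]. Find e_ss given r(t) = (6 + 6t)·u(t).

G(s) has one factor of s in the denominator, so the system is type 1. By superposition:
  • 6: tracked with zero error.
  • 6t: e_ss = 6/K_v with K_v=4/525 → 787.5.
Total e_ss = 787.5.

787.5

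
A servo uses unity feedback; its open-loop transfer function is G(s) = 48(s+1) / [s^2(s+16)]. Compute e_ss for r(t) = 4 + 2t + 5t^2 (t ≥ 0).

10/3

The open loop has two poles at the origin → type 2 system. Taking each input component in turn:
  • 4: tracked with zero error.
  • 2t: tracked with zero error.
  • 5t^2: e_ss = 10/K_a with K_a=3 → 10/3.
Total e_ss = 10/3.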